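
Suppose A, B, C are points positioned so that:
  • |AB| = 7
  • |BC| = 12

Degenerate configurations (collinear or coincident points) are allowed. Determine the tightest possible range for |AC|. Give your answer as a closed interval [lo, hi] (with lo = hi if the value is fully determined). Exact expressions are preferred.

|AB| ∈ {7}
|BC| ∈ {12}
|AC| ∈ [5, 19]

|AC| ∈ [5, 19]  (≈ [5.0000, 19.0000])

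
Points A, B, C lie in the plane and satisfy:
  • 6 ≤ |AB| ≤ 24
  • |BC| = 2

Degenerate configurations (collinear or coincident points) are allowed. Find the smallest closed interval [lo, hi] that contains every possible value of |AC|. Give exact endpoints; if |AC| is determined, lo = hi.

|AB| ∈ [6, 24]
|BC| ∈ {2}
|AC| ∈ [4, 26]

|AC| ∈ [4, 26]  (≈ [4.0000, 26.0000])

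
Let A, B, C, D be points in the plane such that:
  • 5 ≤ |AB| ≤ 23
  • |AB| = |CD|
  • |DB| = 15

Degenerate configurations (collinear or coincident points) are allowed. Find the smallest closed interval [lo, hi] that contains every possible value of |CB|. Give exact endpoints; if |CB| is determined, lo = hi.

|CB| ∈ [0, 38]  (≈ [0.0000, 38.0000])

|AB| ∈ [5, 23]
|BD| ∈ {15}
|CD| ∈ [5, 23]
|AD| ∈ [0, 38]
|BC| ∈ [0, 38]
|AC| ∈ [0, 61]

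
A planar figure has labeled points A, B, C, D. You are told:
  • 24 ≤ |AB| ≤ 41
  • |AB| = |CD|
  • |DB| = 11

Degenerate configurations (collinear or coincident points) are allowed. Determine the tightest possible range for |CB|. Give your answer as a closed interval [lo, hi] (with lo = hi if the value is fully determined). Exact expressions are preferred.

|AB| ∈ [24, 41]
|BD| ∈ {11}
|CD| ∈ [24, 41]
|AD| ∈ [13, 52]
|BC| ∈ [13, 52]
|AC| ∈ [0, 93]

|CB| ∈ [13, 52]  (≈ [13.0000, 52.0000])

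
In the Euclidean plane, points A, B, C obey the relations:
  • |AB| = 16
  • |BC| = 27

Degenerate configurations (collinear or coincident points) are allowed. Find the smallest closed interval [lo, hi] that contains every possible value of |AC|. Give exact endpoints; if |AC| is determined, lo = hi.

|AB| ∈ {16}
|BC| ∈ {27}
|AC| ∈ [11, 43]

|AC| ∈ [11, 43]  (≈ [11.0000, 43.0000])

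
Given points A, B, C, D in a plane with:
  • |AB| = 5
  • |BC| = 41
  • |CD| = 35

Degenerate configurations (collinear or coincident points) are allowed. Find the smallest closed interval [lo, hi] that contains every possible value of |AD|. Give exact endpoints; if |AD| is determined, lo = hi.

|AD| ∈ [1, 81]  (≈ [1.0000, 81.0000])

|AB| ∈ {5}
|BC| ∈ {41}
|CD| ∈ {35}
|AC| ∈ [36, 46]
|BD| ∈ [6, 76]
|AD| ∈ [1, 81]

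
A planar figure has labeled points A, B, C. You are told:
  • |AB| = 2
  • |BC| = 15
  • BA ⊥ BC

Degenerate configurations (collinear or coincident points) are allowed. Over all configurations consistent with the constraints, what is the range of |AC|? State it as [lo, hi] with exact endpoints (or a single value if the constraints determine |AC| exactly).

|AC| = √(229)  (≈ 15.1327)

|AB| ∈ {2}
|BC| ∈ {15}
|AC| ∈ {√(229)}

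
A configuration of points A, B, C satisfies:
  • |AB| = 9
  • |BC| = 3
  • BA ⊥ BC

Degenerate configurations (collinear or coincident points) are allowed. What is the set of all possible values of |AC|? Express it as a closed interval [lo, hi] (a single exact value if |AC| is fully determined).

|AC| = 3·√(10)  (≈ 9.4868)

|AB| ∈ {9}
|BC| ∈ {3}
|AC| ∈ {3·√(10)}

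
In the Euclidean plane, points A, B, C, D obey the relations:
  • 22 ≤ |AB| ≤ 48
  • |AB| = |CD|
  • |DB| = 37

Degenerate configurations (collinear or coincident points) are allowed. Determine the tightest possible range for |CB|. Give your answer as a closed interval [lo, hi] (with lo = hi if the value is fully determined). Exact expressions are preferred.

|AB| ∈ [22, 48]
|BD| ∈ {37}
|CD| ∈ [22, 48]
|AD| ∈ [0, 85]
|BC| ∈ [0, 85]
|AC| ∈ [0, 133]

|CB| ∈ [0, 85]  (≈ [0.0000, 85.0000])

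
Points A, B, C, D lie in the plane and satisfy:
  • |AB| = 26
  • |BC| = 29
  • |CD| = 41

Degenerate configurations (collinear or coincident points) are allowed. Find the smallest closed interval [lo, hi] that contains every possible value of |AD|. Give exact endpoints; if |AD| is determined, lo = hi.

|AB| ∈ {26}
|BC| ∈ {29}
|CD| ∈ {41}
|AC| ∈ [3, 55]
|BD| ∈ [12, 70]
|AD| ∈ [0, 96]

|AD| ∈ [0, 96]  (≈ [0.0000, 96.0000])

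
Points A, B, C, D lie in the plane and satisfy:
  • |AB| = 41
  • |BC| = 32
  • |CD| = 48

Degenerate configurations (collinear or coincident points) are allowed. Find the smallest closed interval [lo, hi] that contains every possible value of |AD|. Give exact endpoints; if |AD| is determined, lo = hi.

|AD| ∈ [0, 121]  (≈ [0.0000, 121.0000])

|AB| ∈ {41}
|BC| ∈ {32}
|CD| ∈ {48}
|AC| ∈ [9, 73]
|BD| ∈ [16, 80]
|AD| ∈ [0, 121]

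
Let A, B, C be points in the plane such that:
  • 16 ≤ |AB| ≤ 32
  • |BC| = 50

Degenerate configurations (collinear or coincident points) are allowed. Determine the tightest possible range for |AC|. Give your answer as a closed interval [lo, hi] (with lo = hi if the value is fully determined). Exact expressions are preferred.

|AB| ∈ [16, 32]
|BC| ∈ {50}
|AC| ∈ [18, 82]

|AC| ∈ [18, 82]  (≈ [18.0000, 82.0000])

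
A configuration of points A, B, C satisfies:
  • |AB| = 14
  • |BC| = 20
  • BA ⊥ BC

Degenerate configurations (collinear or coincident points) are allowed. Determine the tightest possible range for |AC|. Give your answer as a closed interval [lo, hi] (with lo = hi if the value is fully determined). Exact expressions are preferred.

|AB| ∈ {14}
|BC| ∈ {20}
|AC| ∈ {2·√(149)}

|AC| = 2·√(149)  (≈ 24.4131)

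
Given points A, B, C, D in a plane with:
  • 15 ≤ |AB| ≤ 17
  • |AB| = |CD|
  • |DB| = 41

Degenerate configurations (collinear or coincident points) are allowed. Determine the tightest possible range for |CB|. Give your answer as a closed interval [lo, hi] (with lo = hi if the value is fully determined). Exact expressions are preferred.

|AB| ∈ [15, 17]
|BD| ∈ {41}
|CD| ∈ [15, 17]
|AD| ∈ [24, 58]
|BC| ∈ [24, 58]
|AC| ∈ [7, 75]

|CB| ∈ [24, 58]  (≈ [24.0000, 58.0000])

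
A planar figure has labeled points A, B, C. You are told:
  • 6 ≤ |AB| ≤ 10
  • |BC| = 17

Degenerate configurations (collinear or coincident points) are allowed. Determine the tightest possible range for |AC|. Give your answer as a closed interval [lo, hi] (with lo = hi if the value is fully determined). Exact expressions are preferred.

|AC| ∈ [7, 27]  (≈ [7.0000, 27.0000])

|AB| ∈ [6, 10]
|BC| ∈ {17}
|AC| ∈ [7, 27]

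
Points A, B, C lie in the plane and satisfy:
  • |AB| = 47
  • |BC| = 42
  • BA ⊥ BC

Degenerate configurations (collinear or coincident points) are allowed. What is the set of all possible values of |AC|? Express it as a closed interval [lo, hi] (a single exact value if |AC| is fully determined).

|AC| = √(3973)  (≈ 63.0317)

|AB| ∈ {47}
|BC| ∈ {42}
|AC| ∈ {√(3973)}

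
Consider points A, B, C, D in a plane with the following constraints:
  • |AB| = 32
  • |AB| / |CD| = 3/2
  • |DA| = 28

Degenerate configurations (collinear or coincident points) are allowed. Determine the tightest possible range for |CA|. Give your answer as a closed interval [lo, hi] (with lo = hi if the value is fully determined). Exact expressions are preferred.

|CA| ∈ [20/3, 148/3]  (≈ [6.6667, 49.3333])

|AB| ∈ {32}
|AD| ∈ {28}
|CD| ∈ {64/3}
|BD| ∈ [4, 60]
|AC| ∈ [20/3, 148/3]
|BC| ∈ [0, 244/3]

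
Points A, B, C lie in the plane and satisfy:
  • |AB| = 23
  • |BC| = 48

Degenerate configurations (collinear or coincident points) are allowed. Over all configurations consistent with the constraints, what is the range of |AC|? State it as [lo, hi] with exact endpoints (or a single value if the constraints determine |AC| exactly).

|AB| ∈ {23}
|BC| ∈ {48}
|AC| ∈ [25, 71]

|AC| ∈ [25, 71]  (≈ [25.0000, 71.0000])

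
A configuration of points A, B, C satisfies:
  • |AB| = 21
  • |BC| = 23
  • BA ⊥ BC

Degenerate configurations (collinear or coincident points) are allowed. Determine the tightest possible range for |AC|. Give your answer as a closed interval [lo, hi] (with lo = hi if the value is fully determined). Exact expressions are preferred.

|AB| ∈ {21}
|BC| ∈ {23}
|AC| ∈ {√(970)}

|AC| = √(970)  (≈ 31.1448)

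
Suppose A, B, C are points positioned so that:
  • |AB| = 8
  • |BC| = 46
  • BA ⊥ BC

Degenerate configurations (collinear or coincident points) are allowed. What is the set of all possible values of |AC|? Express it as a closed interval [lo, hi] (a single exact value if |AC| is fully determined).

|AB| ∈ {8}
|BC| ∈ {46}
|AC| ∈ {2·√(545)}

|AC| = 2·√(545)  (≈ 46.6905)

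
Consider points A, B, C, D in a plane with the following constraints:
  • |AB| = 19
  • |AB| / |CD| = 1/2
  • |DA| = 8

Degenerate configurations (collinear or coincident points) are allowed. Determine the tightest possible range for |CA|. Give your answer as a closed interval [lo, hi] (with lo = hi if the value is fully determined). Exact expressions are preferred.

|AB| ∈ {19}
|AD| ∈ {8}
|CD| ∈ {38}
|BD| ∈ [11, 27]
|AC| ∈ [30, 46]
|BC| ∈ [11, 65]

|CA| ∈ [30, 46]  (≈ [30.0000, 46.0000])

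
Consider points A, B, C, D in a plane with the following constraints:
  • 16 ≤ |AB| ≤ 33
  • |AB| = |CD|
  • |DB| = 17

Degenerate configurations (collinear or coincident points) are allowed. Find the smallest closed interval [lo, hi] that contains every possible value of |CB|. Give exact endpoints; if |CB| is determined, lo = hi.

|AB| ∈ [16, 33]
|BD| ∈ {17}
|CD| ∈ [16, 33]
|AD| ∈ [0, 50]
|BC| ∈ [0, 50]
|AC| ∈ [0, 83]

|CB| ∈ [0, 50]  (≈ [0.0000, 50.0000])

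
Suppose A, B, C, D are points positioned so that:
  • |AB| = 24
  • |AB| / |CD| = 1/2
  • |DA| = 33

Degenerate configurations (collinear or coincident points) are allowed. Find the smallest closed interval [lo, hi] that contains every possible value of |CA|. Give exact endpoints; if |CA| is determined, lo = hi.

|CA| ∈ [15, 81]  (≈ [15.0000, 81.0000])

|AB| ∈ {24}
|AD| ∈ {33}
|CD| ∈ {48}
|BD| ∈ [9, 57]
|AC| ∈ [15, 81]
|BC| ∈ [0, 105]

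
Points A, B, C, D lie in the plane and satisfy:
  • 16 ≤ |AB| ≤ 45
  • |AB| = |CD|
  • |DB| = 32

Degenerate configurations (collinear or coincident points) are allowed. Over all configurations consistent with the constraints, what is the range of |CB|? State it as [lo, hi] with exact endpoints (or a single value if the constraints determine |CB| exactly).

|AB| ∈ [16, 45]
|BD| ∈ {32}
|CD| ∈ [16, 45]
|AD| ∈ [0, 77]
|BC| ∈ [0, 77]
|AC| ∈ [0, 122]

|CB| ∈ [0, 77]  (≈ [0.0000, 77.0000])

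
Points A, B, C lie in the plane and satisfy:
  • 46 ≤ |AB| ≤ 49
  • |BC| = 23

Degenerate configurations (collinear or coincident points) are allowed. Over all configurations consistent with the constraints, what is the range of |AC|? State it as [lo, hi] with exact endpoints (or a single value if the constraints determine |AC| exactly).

|AC| ∈ [23, 72]  (≈ [23.0000, 72.0000])

|AB| ∈ [46, 49]
|BC| ∈ {23}
|AC| ∈ [23, 72]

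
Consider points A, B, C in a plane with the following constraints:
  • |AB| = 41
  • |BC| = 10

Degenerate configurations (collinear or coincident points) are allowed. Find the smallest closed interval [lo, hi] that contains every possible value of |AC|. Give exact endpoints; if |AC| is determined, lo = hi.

|AC| ∈ [31, 51]  (≈ [31.0000, 51.0000])

|AB| ∈ {41}
|BC| ∈ {10}
|AC| ∈ [31, 51]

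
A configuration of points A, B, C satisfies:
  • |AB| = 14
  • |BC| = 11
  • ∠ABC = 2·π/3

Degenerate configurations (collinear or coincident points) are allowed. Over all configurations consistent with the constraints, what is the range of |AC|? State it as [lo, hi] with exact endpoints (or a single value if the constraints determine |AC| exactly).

|AC| = √(471)  (≈ 21.7025)

|AB| ∈ {14}
|BC| ∈ {11}
|AC| ∈ {√(471)}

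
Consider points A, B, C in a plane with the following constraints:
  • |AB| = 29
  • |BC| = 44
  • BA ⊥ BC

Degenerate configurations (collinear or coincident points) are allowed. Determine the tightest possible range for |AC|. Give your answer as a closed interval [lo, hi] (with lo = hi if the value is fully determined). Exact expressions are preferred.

|AB| ∈ {29}
|BC| ∈ {44}
|AC| ∈ {√(2777)}

|AC| = √(2777)  (≈ 52.6972)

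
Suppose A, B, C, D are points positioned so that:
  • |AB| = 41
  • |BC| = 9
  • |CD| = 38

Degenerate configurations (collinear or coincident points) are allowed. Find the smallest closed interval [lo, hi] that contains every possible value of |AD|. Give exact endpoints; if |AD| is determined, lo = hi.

|AB| ∈ {41}
|BC| ∈ {9}
|CD| ∈ {38}
|AC| ∈ [32, 50]
|BD| ∈ [29, 47]
|AD| ∈ [0, 88]

|AD| ∈ [0, 88]  (≈ [0.0000, 88.0000])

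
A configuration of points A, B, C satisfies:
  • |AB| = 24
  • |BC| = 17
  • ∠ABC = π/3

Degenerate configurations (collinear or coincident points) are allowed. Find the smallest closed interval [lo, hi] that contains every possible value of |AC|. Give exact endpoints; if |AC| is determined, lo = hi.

|AB| ∈ {24}
|BC| ∈ {17}
|AC| ∈ {√(457)}

|AC| = √(457)  (≈ 21.3776)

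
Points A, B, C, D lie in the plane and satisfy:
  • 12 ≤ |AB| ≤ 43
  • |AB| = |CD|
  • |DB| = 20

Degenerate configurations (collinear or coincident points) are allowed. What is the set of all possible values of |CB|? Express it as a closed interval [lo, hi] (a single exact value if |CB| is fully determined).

|CB| ∈ [0, 63]  (≈ [0.0000, 63.0000])

|AB| ∈ [12, 43]
|BD| ∈ {20}
|CD| ∈ [12, 43]
|AD| ∈ [0, 63]
|BC| ∈ [0, 63]
|AC| ∈ [0, 106]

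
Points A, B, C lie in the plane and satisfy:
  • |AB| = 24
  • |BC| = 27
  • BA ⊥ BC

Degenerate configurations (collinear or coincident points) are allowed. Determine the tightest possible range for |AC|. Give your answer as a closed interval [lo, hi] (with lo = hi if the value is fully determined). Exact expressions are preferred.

|AB| ∈ {24}
|BC| ∈ {27}
|AC| ∈ {3·√(145)}

|AC| = 3·√(145)  (≈ 36.1248)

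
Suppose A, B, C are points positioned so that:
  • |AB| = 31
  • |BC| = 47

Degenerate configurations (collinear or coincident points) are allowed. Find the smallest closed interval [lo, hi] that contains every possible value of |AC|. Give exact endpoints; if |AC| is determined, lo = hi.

|AC| ∈ [16, 78]  (≈ [16.0000, 78.0000])

|AB| ∈ {31}
|BC| ∈ {47}
|AC| ∈ [16, 78]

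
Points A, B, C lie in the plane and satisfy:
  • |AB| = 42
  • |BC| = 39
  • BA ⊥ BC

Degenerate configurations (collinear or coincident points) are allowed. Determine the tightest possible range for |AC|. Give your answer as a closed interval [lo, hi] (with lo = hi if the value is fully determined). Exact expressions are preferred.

|AC| = 3·√(365)  (≈ 57.3149)

|AB| ∈ {42}
|BC| ∈ {39}
|AC| ∈ {3·√(365)}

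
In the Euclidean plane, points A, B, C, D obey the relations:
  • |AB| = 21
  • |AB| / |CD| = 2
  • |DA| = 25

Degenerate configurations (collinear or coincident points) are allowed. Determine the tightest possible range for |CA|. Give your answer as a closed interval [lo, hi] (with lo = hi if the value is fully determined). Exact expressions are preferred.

|CA| ∈ [29/2, 71/2]  (≈ [14.5000, 35.5000])

|AB| ∈ {21}
|AD| ∈ {25}
|CD| ∈ {21/2}
|BD| ∈ [4, 46]
|AC| ∈ [29/2, 71/2]
|BC| ∈ [0, 113/2]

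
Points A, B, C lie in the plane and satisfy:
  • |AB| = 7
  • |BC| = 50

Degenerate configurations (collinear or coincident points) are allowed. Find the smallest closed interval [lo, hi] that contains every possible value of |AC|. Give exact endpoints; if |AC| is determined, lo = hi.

|AB| ∈ {7}
|BC| ∈ {50}
|AC| ∈ [43, 57]

|AC| ∈ [43, 57]  (≈ [43.0000, 57.0000])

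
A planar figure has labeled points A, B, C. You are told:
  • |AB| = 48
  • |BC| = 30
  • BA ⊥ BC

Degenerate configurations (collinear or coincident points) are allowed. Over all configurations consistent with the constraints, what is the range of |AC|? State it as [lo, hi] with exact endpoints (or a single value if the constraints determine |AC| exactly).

|AC| = 6·√(89)  (≈ 56.6039)

|AB| ∈ {48}
|BC| ∈ {30}
|AC| ∈ {6·√(89)}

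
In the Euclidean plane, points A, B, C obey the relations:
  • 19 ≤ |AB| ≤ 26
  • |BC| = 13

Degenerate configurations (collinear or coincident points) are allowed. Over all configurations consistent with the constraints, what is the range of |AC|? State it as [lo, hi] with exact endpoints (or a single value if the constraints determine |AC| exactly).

|AC| ∈ [6, 39]  (≈ [6.0000, 39.0000])

|AB| ∈ [19, 26]
|BC| ∈ {13}
|AC| ∈ [6, 39]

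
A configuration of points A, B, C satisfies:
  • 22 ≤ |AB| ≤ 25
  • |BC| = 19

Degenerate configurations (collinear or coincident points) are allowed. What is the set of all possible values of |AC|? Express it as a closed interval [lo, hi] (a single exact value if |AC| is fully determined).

|AB| ∈ [22, 25]
|BC| ∈ {19}
|AC| ∈ [3, 44]

|AC| ∈ [3, 44]  (≈ [3.0000, 44.0000])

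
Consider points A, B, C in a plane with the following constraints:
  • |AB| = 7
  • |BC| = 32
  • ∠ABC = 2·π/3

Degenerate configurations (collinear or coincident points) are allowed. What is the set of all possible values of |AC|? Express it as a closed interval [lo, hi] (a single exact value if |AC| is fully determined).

|AB| ∈ {7}
|BC| ∈ {32}
|AC| ∈ {√(1297)}

|AC| = √(1297)  (≈ 36.0139)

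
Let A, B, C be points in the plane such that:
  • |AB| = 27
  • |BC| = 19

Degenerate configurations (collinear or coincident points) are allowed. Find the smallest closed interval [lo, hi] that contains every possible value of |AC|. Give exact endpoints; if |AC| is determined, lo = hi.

|AC| ∈ [8, 46]  (≈ [8.0000, 46.0000])

|AB| ∈ {27}
|BC| ∈ {19}
|AC| ∈ [8, 46]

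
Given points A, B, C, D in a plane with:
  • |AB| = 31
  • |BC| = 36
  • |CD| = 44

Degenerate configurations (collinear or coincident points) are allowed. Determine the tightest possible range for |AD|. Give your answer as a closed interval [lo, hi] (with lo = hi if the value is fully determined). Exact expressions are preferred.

|AD| ∈ [0, 111]  (≈ [0.0000, 111.0000])

|AB| ∈ {31}
|BC| ∈ {36}
|CD| ∈ {44}
|AC| ∈ [5, 67]
|BD| ∈ [8, 80]
|AD| ∈ [0, 111]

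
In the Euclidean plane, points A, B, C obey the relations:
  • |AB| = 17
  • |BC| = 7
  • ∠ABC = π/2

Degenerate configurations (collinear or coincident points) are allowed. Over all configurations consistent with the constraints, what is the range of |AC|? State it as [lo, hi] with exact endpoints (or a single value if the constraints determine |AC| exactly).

|AB| ∈ {17}
|BC| ∈ {7}
|AC| ∈ {13·√(2)}

|AC| = 13·√(2)  (≈ 18.3848)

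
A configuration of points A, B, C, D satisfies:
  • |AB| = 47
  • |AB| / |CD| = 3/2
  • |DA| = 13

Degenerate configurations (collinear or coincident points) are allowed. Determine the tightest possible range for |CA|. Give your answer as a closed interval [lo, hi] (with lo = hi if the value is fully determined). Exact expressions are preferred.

|CA| ∈ [55/3, 133/3]  (≈ [18.3333, 44.3333])

|AB| ∈ {47}
|AD| ∈ {13}
|CD| ∈ {94/3}
|BD| ∈ [34, 60]
|AC| ∈ [55/3, 133/3]
|BC| ∈ [8/3, 274/3]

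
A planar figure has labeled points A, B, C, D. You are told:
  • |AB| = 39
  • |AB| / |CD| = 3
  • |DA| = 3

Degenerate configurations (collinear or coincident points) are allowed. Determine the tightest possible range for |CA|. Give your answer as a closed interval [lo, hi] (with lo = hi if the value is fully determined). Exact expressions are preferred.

|CA| ∈ [10, 16]  (≈ [10.0000, 16.0000])

|AB| ∈ {39}
|AD| ∈ {3}
|CD| ∈ {13}
|BD| ∈ [36, 42]
|AC| ∈ [10, 16]
|BC| ∈ [23, 55]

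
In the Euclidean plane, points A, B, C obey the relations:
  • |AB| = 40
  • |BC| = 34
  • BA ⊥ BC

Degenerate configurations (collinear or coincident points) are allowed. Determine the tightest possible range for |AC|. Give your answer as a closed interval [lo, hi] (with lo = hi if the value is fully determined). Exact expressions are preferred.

|AB| ∈ {40}
|BC| ∈ {34}
|AC| ∈ {2·√(689)}

|AC| = 2·√(689)  (≈ 52.4976)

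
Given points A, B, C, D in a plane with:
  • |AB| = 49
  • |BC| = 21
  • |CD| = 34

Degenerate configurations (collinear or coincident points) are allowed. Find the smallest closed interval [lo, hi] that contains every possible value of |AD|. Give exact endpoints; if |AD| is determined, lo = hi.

|AD| ∈ [0, 104]  (≈ [0.0000, 104.0000])

|AB| ∈ {49}
|BC| ∈ {21}
|CD| ∈ {34}
|AC| ∈ [28, 70]
|BD| ∈ [13, 55]
|AD| ∈ [0, 104]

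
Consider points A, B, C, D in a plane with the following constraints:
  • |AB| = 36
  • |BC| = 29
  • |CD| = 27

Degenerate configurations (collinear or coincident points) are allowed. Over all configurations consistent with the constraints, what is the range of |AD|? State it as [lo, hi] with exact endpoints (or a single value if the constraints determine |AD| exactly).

|AB| ∈ {36}
|BC| ∈ {29}
|CD| ∈ {27}
|AC| ∈ [7, 65]
|BD| ∈ [2, 56]
|AD| ∈ [0, 92]

|AD| ∈ [0, 92]  (≈ [0.0000, 92.0000])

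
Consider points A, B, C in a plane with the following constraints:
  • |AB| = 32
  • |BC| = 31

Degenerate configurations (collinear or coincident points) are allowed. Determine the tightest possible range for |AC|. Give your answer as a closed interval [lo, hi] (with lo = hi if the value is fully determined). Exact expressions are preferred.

|AC| ∈ [1, 63]  (≈ [1.0000, 63.0000])

|AB| ∈ {32}
|BC| ∈ {31}
|AC| ∈ [1, 63]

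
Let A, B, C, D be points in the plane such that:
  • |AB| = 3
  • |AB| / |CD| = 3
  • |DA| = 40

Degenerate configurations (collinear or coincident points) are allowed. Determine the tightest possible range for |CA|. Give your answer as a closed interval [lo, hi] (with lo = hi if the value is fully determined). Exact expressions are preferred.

|CA| ∈ [39, 41]  (≈ [39.0000, 41.0000])

|AB| ∈ {3}
|AD| ∈ {40}
|CD| ∈ {1}
|BD| ∈ [37, 43]
|AC| ∈ [39, 41]
|BC| ∈ [36, 44]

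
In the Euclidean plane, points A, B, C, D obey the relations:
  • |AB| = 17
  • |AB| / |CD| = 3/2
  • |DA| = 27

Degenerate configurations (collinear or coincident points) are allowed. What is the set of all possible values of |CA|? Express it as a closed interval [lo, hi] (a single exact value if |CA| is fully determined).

|AB| ∈ {17}
|AD| ∈ {27}
|CD| ∈ {34/3}
|BD| ∈ [10, 44]
|AC| ∈ [47/3, 115/3]
|BC| ∈ [0, 166/3]

|CA| ∈ [47/3, 115/3]  (≈ [15.6667, 38.3333])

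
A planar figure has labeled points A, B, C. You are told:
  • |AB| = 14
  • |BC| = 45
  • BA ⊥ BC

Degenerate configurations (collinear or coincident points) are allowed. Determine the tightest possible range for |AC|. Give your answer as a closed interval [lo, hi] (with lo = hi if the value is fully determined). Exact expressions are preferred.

|AB| ∈ {14}
|BC| ∈ {45}
|AC| ∈ {√(2221)}

|AC| = √(2221)  (≈ 47.1275)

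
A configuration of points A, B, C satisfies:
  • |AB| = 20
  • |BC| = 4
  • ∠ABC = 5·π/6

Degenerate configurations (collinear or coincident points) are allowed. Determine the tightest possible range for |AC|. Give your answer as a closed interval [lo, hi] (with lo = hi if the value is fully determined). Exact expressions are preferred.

|AC| = 4·√(5·√(3) + 26)  (≈ 23.5492)

|AB| ∈ {20}
|BC| ∈ {4}
|AC| ∈ {4·√(5·√(3) + 26)}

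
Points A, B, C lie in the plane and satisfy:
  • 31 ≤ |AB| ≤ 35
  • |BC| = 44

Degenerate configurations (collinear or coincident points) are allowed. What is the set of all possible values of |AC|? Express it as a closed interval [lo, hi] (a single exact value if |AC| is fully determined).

|AC| ∈ [9, 79]  (≈ [9.0000, 79.0000])

|AB| ∈ [31, 35]
|BC| ∈ {44}
|AC| ∈ [9, 79]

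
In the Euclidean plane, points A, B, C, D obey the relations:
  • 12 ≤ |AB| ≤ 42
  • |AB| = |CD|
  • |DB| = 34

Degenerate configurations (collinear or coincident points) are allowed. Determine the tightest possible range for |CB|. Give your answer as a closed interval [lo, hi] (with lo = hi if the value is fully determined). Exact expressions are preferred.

|CB| ∈ [0, 76]  (≈ [0.0000, 76.0000])

|AB| ∈ [12, 42]
|BD| ∈ {34}
|CD| ∈ [12, 42]
|AD| ∈ [0, 76]
|BC| ∈ [0, 76]
|AC| ∈ [0, 118]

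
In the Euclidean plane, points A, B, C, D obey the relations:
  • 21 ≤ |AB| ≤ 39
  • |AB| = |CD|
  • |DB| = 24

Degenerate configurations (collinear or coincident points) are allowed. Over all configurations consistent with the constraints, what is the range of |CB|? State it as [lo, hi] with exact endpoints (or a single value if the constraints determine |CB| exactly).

|CB| ∈ [0, 63]  (≈ [0.0000, 63.0000])

|AB| ∈ [21, 39]
|BD| ∈ {24}
|CD| ∈ [21, 39]
|AD| ∈ [0, 63]
|BC| ∈ [0, 63]
|AC| ∈ [0, 102]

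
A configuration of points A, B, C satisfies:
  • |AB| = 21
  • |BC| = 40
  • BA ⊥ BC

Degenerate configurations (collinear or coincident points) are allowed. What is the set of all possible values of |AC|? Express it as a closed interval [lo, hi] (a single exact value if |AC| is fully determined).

|AB| ∈ {21}
|BC| ∈ {40}
|AC| ∈ {√(2041)}

|AC| = √(2041)  (≈ 45.1774)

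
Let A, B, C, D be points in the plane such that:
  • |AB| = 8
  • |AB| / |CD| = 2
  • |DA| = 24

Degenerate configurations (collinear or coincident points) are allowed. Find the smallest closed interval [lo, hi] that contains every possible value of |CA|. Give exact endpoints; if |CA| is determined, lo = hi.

|AB| ∈ {8}
|AD| ∈ {24}
|CD| ∈ {4}
|BD| ∈ [16, 32]
|AC| ∈ [20, 28]
|BC| ∈ [12, 36]

|CA| ∈ [20, 28]  (≈ [20.0000, 28.0000])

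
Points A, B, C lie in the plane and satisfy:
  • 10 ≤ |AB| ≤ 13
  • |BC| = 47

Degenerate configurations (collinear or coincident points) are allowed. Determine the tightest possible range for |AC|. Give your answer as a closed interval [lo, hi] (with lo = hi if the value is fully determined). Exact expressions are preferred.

|AB| ∈ [10, 13]
|BC| ∈ {47}
|AC| ∈ [34, 60]

|AC| ∈ [34, 60]  (≈ [34.0000, 60.0000])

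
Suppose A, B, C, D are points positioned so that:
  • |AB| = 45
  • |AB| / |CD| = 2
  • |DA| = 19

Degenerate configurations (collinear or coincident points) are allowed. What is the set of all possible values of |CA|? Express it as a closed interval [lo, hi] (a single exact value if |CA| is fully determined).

|CA| ∈ [7/2, 83/2]  (≈ [3.5000, 41.5000])

|AB| ∈ {45}
|AD| ∈ {19}
|CD| ∈ {45/2}
|BD| ∈ [26, 64]
|AC| ∈ [7/2, 83/2]
|BC| ∈ [7/2, 173/2]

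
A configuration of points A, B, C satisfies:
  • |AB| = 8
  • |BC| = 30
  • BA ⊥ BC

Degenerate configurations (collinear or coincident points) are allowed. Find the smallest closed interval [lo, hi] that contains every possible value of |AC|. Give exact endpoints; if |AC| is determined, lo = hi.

|AB| ∈ {8}
|BC| ∈ {30}
|AC| ∈ {2·√(241)}

|AC| = 2·√(241)  (≈ 31.0483)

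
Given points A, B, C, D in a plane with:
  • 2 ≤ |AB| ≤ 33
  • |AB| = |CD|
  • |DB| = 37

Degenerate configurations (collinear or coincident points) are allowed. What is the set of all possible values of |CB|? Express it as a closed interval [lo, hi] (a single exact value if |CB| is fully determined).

|CB| ∈ [4, 70]  (≈ [4.0000, 70.0000])

|AB| ∈ [2, 33]
|BD| ∈ {37}
|CD| ∈ [2, 33]
|AD| ∈ [4, 70]
|BC| ∈ [4, 70]
|AC| ∈ [0, 103]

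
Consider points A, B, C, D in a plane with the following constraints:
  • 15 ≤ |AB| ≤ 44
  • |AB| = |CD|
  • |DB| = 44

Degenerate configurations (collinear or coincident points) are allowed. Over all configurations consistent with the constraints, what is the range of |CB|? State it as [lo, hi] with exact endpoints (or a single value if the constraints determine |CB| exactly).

|CB| ∈ [0, 88]  (≈ [0.0000, 88.0000])

|AB| ∈ [15, 44]
|BD| ∈ {44}
|CD| ∈ [15, 44]
|AD| ∈ [0, 88]
|BC| ∈ [0, 88]
|AC| ∈ [0, 132]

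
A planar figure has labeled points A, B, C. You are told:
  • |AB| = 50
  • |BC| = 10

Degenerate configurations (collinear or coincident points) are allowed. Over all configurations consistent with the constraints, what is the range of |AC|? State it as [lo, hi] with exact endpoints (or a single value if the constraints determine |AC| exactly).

|AB| ∈ {50}
|BC| ∈ {10}
|AC| ∈ [40, 60]

|AC| ∈ [40, 60]  (≈ [40.0000, 60.0000])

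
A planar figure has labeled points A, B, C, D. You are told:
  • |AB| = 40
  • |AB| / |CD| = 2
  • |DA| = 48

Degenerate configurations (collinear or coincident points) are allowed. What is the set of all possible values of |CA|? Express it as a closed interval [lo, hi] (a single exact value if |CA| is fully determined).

|AB| ∈ {40}
|AD| ∈ {48}
|CD| ∈ {20}
|BD| ∈ [8, 88]
|AC| ∈ [28, 68]
|BC| ∈ [0, 108]

|CA| ∈ [28, 68]  (≈ [28.0000, 68.0000])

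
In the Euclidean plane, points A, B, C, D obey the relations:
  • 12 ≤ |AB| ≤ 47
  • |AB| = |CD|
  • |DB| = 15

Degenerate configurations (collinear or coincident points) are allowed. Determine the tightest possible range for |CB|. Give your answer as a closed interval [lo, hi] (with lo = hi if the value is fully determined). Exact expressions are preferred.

|CB| ∈ [0, 62]  (≈ [0.0000, 62.0000])

|AB| ∈ [12, 47]
|BD| ∈ {15}
|CD| ∈ [12, 47]
|AD| ∈ [0, 62]
|BC| ∈ [0, 62]
|AC| ∈ [0, 109]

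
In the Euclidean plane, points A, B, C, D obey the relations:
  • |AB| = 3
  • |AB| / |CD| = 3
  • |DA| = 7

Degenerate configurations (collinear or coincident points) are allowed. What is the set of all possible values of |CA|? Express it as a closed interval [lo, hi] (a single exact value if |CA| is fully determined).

|AB| ∈ {3}
|AD| ∈ {7}
|CD| ∈ {1}
|BD| ∈ [4, 10]
|AC| ∈ [6, 8]
|BC| ∈ [3, 11]

|CA| ∈ [6, 8]  (≈ [6.0000, 8.0000])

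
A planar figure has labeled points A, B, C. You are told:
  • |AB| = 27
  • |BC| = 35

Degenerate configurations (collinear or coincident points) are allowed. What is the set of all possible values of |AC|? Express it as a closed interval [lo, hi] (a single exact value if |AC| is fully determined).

|AC| ∈ [8, 62]  (≈ [8.0000, 62.0000])

|AB| ∈ {27}
|BC| ∈ {35}
|AC| ∈ [8, 62]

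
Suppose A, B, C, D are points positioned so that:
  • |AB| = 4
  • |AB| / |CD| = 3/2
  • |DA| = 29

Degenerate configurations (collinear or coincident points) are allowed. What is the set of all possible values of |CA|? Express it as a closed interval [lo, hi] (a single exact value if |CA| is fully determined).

|AB| ∈ {4}
|AD| ∈ {29}
|CD| ∈ {8/3}
|BD| ∈ [25, 33]
|AC| ∈ [79/3, 95/3]
|BC| ∈ [67/3, 107/3]

|CA| ∈ [79/3, 95/3]  (≈ [26.3333, 31.6667])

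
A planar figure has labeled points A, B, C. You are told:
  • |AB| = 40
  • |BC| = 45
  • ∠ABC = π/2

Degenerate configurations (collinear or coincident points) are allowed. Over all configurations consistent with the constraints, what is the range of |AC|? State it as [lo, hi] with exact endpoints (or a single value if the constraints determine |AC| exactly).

|AB| ∈ {40}
|BC| ∈ {45}
|AC| ∈ {5·√(145)}

|AC| = 5·√(145)  (≈ 60.2080)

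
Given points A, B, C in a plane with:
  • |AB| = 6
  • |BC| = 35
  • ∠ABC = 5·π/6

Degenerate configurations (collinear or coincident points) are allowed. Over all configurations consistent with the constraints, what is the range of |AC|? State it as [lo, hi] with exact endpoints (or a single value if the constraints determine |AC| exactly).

|AB| ∈ {6}
|BC| ∈ {35}
|AC| ∈ {√(210·√(3) + 1261)}

|AC| = √(210·√(3) + 1261)  (≈ 40.3079)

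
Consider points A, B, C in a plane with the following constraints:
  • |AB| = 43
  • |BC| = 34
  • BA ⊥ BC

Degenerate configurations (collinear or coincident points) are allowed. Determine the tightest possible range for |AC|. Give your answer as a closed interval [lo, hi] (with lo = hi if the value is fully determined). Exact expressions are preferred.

|AB| ∈ {43}
|BC| ∈ {34}
|AC| ∈ {√(3005)}

|AC| = √(3005)  (≈ 54.8179)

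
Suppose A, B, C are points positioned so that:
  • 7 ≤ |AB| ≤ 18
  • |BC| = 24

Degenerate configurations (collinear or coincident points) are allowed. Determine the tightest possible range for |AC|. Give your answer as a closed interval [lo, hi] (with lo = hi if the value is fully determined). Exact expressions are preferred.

|AB| ∈ [7, 18]
|BC| ∈ {24}
|AC| ∈ [6, 42]

|AC| ∈ [6, 42]  (≈ [6.0000, 42.0000])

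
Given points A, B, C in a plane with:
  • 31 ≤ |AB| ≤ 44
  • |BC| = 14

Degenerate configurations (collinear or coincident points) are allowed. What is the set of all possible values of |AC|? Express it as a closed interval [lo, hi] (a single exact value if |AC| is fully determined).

|AC| ∈ [17, 58]  (≈ [17.0000, 58.0000])

|AB| ∈ [31, 44]
|BC| ∈ {14}
|AC| ∈ [17, 58]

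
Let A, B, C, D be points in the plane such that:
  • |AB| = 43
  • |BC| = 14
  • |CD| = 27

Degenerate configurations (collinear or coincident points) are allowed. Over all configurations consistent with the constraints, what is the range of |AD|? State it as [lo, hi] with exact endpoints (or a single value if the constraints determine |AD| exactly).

|AD| ∈ [2, 84]  (≈ [2.0000, 84.0000])

|AB| ∈ {43}
|BC| ∈ {14}
|CD| ∈ {27}
|AC| ∈ [29, 57]
|BD| ∈ [13, 41]
|AD| ∈ [2, 84]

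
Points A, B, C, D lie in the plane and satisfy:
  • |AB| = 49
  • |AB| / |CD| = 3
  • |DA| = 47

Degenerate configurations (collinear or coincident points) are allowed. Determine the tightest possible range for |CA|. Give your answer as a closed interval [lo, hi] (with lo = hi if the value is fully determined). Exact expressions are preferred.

|AB| ∈ {49}
|AD| ∈ {47}
|CD| ∈ {49/3}
|BD| ∈ [2, 96]
|AC| ∈ [92/3, 190/3]
|BC| ∈ [0, 337/3]

|CA| ∈ [92/3, 190/3]  (≈ [30.6667, 63.3333])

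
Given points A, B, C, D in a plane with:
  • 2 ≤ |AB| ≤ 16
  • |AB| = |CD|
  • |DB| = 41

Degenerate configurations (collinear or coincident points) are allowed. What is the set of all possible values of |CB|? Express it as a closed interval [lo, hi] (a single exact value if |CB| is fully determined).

|AB| ∈ [2, 16]
|BD| ∈ {41}
|CD| ∈ [2, 16]
|AD| ∈ [25, 57]
|BC| ∈ [25, 57]
|AC| ∈ [9, 73]

|CB| ∈ [25, 57]  (≈ [25.0000, 57.0000])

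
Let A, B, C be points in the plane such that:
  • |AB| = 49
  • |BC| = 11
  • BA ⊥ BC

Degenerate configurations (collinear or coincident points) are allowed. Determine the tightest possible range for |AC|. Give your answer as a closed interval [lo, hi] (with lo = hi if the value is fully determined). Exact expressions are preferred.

|AC| = √(2522)  (≈ 50.2195)

|AB| ∈ {49}
|BC| ∈ {11}
|AC| ∈ {√(2522)}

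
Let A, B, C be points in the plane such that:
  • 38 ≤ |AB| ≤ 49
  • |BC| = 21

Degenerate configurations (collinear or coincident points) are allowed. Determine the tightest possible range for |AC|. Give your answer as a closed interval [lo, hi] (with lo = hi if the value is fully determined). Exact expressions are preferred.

|AB| ∈ [38, 49]
|BC| ∈ {21}
|AC| ∈ [17, 70]

|AC| ∈ [17, 70]  (≈ [17.0000, 70.0000])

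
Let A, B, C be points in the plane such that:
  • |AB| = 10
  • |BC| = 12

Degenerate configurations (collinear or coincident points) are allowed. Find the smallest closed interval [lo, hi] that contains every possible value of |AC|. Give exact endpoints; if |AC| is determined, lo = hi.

|AC| ∈ [2, 22]  (≈ [2.0000, 22.0000])

|AB| ∈ {10}
|BC| ∈ {12}
|AC| ∈ [2, 22]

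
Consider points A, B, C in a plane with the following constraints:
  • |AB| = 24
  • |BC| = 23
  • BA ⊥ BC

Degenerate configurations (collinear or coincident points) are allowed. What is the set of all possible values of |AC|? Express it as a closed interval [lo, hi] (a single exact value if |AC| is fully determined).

|AB| ∈ {24}
|BC| ∈ {23}
|AC| ∈ {√(1105)}

|AC| = √(1105)  (≈ 33.2415)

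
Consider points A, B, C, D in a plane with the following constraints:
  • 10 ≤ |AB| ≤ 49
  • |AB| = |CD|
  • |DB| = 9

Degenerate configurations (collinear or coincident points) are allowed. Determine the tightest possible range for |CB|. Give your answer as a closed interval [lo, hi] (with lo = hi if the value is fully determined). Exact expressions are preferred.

|CB| ∈ [1, 58]  (≈ [1.0000, 58.0000])

|AB| ∈ [10, 49]
|BD| ∈ {9}
|CD| ∈ [10, 49]
|AD| ∈ [1, 58]
|BC| ∈ [1, 58]
|AC| ∈ [0, 107]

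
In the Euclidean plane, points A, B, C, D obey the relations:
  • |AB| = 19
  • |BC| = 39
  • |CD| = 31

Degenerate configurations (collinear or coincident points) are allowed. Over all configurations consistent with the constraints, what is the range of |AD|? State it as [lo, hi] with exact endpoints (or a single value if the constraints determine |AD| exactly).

|AD| ∈ [0, 89]  (≈ [0.0000, 89.0000])

|AB| ∈ {19}
|BC| ∈ {39}
|CD| ∈ {31}
|AC| ∈ [20, 58]
|BD| ∈ [8, 70]
|AD| ∈ [0, 89]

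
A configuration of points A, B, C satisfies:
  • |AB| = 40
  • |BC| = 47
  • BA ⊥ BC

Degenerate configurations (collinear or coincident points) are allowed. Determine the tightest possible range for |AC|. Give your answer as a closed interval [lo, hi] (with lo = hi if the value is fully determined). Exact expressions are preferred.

|AB| ∈ {40}
|BC| ∈ {47}
|AC| ∈ {√(3809)}

|AC| = √(3809)  (≈ 61.7171)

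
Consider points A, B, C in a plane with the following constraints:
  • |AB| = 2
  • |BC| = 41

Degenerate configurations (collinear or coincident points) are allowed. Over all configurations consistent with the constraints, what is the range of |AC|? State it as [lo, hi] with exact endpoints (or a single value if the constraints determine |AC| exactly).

|AC| ∈ [39, 43]  (≈ [39.0000, 43.0000])

|AB| ∈ {2}
|BC| ∈ {41}
|AC| ∈ [39, 43]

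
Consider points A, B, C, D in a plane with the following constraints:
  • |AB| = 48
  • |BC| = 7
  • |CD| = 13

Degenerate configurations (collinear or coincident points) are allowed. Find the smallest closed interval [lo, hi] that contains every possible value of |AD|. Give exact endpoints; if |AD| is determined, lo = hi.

|AB| ∈ {48}
|BC| ∈ {7}
|CD| ∈ {13}
|AC| ∈ [41, 55]
|BD| ∈ [6, 20]
|AD| ∈ [28, 68]

|AD| ∈ [28, 68]  (≈ [28.0000, 68.0000])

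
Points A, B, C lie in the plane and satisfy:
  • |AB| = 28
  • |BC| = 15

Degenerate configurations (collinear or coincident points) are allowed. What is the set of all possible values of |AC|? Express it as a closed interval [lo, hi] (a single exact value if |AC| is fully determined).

|AC| ∈ [13, 43]  (≈ [13.0000, 43.0000])

|AB| ∈ {28}
|BC| ∈ {15}
|AC| ∈ [13, 43]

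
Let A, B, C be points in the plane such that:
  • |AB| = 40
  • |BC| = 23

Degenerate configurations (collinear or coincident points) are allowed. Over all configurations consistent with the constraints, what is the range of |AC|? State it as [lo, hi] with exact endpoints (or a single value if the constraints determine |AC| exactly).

|AB| ∈ {40}
|BC| ∈ {23}
|AC| ∈ [17, 63]

|AC| ∈ [17, 63]  (≈ [17.0000, 63.0000])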